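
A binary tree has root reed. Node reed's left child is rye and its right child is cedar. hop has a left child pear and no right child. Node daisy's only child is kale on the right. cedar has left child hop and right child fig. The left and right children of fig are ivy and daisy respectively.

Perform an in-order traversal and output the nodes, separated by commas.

rye, reed, pear, hop, cedar, ivy, fig, daisy, kale

In-order visits the left subtree, then the node, then the right subtree.
At reed: go left to rye.
  rye is a leaf — visit rye.
Visit reed.
At reed: go right to cedar.
  At cedar: go left to hop.
    At hop: go left to pear.
      pear is a leaf — visit pear.
    Visit hop.
    At hop: no right child.
  Visit cedar.
  At cedar: go right to fig.
    At fig: go left to ivy.
      ivy is a leaf — visit ivy.
    Visit fig.
    At fig: go right to daisy.
      At daisy: no left child.
      Visit daisy.
      At daisy: go right to kale.
        kale is a leaf — visit kale.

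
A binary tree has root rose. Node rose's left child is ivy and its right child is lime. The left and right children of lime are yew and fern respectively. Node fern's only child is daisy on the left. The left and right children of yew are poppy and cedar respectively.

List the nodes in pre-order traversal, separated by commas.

rose, ivy, lime, yew, poppy, cedar, fern, daisy

Pre-order visits the node, then its left subtree, then its right subtree.
Visit rose.
At rose: go left to ivy.
  ivy is a leaf — visit ivy.
At rose: go right to lime.
  Visit lime.
  At lime: go left to yew.
    Visit yew.
    At yew: go left to poppy.
      poppy is a leaf — visit poppy.
    At yew: go right to cedar.
      cedar is a leaf — visit cedar.
  At lime: go right to fern.
    Visit fern.
    At fern: go left to daisy.
      daisy is a leaf — visit daisy.
    At fern: no right child.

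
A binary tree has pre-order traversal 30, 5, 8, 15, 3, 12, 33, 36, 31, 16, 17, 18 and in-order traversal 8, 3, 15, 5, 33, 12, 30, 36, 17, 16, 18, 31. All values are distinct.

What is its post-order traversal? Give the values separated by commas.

The first element of pre-order is the root; it splits in-order into left and right subtrees.
Root 30: left subtree has 6 nodes {8, 3, 15, 5, 33, 12}, right has 5 {36, 17, 16, 18, 31}.
  Root 5: left subtree has 3 nodes {8, 3, 15}, right has 2 {33, 12}.
    Root 8: left subtree has 0 nodes { }, right has 2 {3, 15}.
      Root 15: left subtree has 1 node {3}, right has 0 { }.
    Root 12: left subtree has 1 node {33}, right has 0 { }.
  Root 36: left subtree has 0 nodes { }, right has 4 {17, 16, 18, 31}.
    Root 31: left subtree has 3 nodes {17, 16, 18}, right has 0 { }.
      Root 16: left subtree has 1 node {17}, right has 1 {18}.

3, 15, 8, 33, 12, 5, 17, 18, 16, 31, 36, 30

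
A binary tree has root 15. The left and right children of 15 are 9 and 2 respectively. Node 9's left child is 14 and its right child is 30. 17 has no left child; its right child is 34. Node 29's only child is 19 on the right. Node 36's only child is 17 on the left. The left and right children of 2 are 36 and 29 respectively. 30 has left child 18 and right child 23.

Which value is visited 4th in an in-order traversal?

30

In-order visits the left subtree, then the node, then the right subtree.
At 15: go left to 9.
  At 9: go left to 14.
    14 is a leaf — visit 14.
  Visit 9.
  At 9: go right to 30.
    At 30: go left to 18.
      18 is a leaf — visit 18.
    Visit 30.
    At 30: go right to 23.
      23 is a leaf — visit 23.
Visit 15.
At 15: go right to 2.
  At 2: go left to 36.
    At 36: go left to 17.
      At 17: no left child.
      Visit 17.
      At 17: go right to 34.
        34 is a leaf — visit 34.
    Visit 36.
    At 36: no right child.
  Visit 2.
  At 2: go right to 29.
    At 29: no left child.
    Visit 29.
    At 29: go right to 19.
      19 is a leaf — visit 19.
Full in-order sequence: 14, 9, 18, 30, 23, 15, 17, 34, 36, 2, 29, 19.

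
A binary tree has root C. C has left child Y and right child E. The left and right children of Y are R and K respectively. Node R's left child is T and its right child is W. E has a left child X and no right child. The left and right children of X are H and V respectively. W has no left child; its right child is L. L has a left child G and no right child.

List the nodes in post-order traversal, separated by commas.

Post-order visits the left subtree, then the right subtree, then the node.
At C: go left to Y.
  At Y: go left to R.
    At R: go left to T.
      T is a leaf — visit T.
    At R: go right to W.
      At W: no left child.
      At W: go right to L.
        At L: go left to G.
          G is a leaf — visit G.
        At L: no right child.
        Visit L.
      Visit W.
    Visit R.
  At Y: go right to K.
    K is a leaf — visit K.
  Visit Y.
At C: go right to E.
  At E: go left to X.
    At X: go left to H.
      H is a leaf — visit H.
    At X: go right to V.
      V is a leaf — visit V.
    Visit X.
  At E: no right child.
  Visit E.
Visit C.

T, G, L, W, R, K, Y, H, V, X, E, C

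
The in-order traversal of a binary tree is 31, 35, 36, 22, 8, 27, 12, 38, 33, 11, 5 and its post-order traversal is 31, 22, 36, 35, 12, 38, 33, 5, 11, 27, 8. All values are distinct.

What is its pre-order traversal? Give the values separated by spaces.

The last element of post-order is the root; it splits in-order into left and right subtrees.
Root 8: left subtree has 4 nodes {31, 35, 36, 22}, right has 6 {27, 12, 38, 33, 11, 5}.
  Root 35: left subtree has 1 node {31}, right has 2 {36, 22}.
    Root 36: left subtree has 0 nodes { }, right has 1 {22}.
  Root 27: left subtree has 0 nodes { }, right has 5 {12, 38, 33, 11, 5}.
    Root 11: left subtree has 3 nodes {12, 38, 33}, right has 1 {5}.
      Root 33: left subtree has 2 nodes {12, 38}, right has 0 { }.
        Root 38: left subtree has 1 node {12}, right has 0 { }.

8 35 31 36 22 27 11 33 38 12 5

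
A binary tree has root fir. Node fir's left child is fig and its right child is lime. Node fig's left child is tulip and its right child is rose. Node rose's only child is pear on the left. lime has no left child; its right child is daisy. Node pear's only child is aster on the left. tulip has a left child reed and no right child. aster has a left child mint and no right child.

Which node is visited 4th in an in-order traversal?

mint

In-order visits the left subtree, then the node, then the right subtree.
At fir: go left to fig.
  At fig: go left to tulip.
    At tulip: go left to reed.
      reed is a leaf — visit reed.
    Visit tulip.
    At tulip: no right child.
  Visit fig.
  At fig: go right to rose.
    At rose: go left to pear.
      At pear: go left to aster.
        At aster: go left to mint.
          mint is a leaf — visit mint.
        Visit aster.
        At aster: no right child.
      Visit pear.
      At pear: no right child.
    Visit rose.
    At rose: no right child.
Visit fir.
At fir: go right to lime.
  At lime: no left child.
  Visit lime.
  At lime: go right to daisy.
    daisy is a leaf — visit daisy.
Full in-order sequence: reed, tulip, fig, mint, aster, pear, rose, fir, lime, daisy.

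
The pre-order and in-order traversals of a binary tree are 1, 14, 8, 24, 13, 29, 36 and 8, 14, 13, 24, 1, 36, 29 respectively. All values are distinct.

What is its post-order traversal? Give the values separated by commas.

8, 13, 24, 14, 36, 29, 1

The first element of pre-order is the root; it splits in-order into left and right subtrees.
Root 1: left subtree has 4 nodes {8, 14, 13, 24}, right has 2 {36, 29}.
  Root 14: left subtree has 1 node {8}, right has 2 {13, 24}.
    Root 24: left subtree has 1 node {13}, right has 0 { }.
  Root 29: left subtree has 1 node {36}, right has 0 { }.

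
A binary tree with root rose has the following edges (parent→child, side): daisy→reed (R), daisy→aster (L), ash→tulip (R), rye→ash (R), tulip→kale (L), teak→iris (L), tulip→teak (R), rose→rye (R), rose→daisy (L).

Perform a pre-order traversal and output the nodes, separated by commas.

Pre-order visits the node, then its left subtree, then its right subtree.
Visit rose.
At rose: go left to daisy.
  Visit daisy.
  At daisy: go left to aster.
    aster is a leaf — visit aster.
  At daisy: go right to reed.
    reed is a leaf — visit reed.
At rose: go right to rye.
  Visit rye.
  At rye: no left child.
  At rye: go right to ash.
    Visit ash.
    At ash: no left child.
    At ash: go right to tulip.
      Visit tulip.
      At tulip: go left to kale.
        kale is a leaf — visit kale.
      At tulip: go right to teak.
        Visit teak.
        At teak: go left to iris.
          iris is a leaf — visit iris.
        At teak: no right child.

rose, daisy, aster, reed, rye, ash, tulip, kale, teak, iris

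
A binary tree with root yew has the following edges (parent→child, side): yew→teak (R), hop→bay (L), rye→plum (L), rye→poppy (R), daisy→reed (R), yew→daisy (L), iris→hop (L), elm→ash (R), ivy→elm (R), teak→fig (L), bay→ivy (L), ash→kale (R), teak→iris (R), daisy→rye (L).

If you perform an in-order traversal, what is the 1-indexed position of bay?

In-order visits the left subtree, then the node, then the right subtree.
At yew: go left to daisy.
  At daisy: go left to rye.
    At rye: go left to plum.
      plum is a leaf — visit plum.
    Visit rye.
    At rye: go right to poppy.
      poppy is a leaf — visit poppy.
  Visit daisy.
  At daisy: go right to reed.
    reed is a leaf — visit reed.
Visit yew.
At yew: go right to teak.
  At teak: go left to fig.
    fig is a leaf — visit fig.
  Visit teak.
  At teak: go right to iris.
    At iris: go left to hop.
      At hop: go left to bay.
        At bay: go left to ivy.
          At ivy: no left child.
          Visit ivy.
          At ivy: go right to elm.
            At elm: no left child.
            Visit elm.
            At elm: go right to ash.
              At ash: no left child.
              Visit ash.
              At ash: go right to kale.
                kale is a leaf — visit kale.
        Visit bay.
        At bay: no right child.
      Visit hop.
      At hop: no right child.
    Visit iris.
    At iris: no right child.
Full in-order sequence: plum, rye, poppy, daisy, reed, yew, fig, teak, ivy, elm, ash, kale, bay, hop, iris.

13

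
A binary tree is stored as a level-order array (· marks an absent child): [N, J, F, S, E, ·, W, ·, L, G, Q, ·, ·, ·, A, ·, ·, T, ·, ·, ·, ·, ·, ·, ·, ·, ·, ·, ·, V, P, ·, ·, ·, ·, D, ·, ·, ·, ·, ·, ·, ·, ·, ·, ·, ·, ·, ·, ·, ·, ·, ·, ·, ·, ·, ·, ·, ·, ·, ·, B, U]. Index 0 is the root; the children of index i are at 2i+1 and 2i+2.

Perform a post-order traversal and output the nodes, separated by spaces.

Post-order visits the left subtree, then the right subtree, then the node.
At N: go left to J.
  At J: go left to S.
    At S: no left child.
    At S: go right to L.
      At L: go left to T.
        At T: go left to D.
          D is a leaf — visit D.
        At T: no right child.
        Visit T.
      At L: no right child.
      Visit L.
    Visit S.
  At J: go right to E.
    At E: go left to G.
      G is a leaf — visit G.
    At E: go right to Q.
      Q is a leaf — visit Q.
    Visit E.
  Visit J.
At N: go right to F.
  At F: no left child.
  At F: go right to W.
    At W: no left child.
    At W: go right to A.
      At A: go left to V.
        V is a leaf — visit V.
      At A: go right to P.
        At P: go left to B.
          B is a leaf — visit B.
        At P: go right to U.
          U is a leaf — visit U.
        Visit P.
      Visit A.
    Visit W.
  Visit F.
Visit N.

D T L S G Q E J V B U P A W F N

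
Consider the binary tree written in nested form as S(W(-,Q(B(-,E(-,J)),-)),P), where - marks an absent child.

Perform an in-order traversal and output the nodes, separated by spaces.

W B E J Q S P

In-order visits the left subtree, then the node, then the right subtree.
At S: go left to W.
  At W: no left child.
  Visit W.
  At W: go right to Q.
    At Q: go left to B.
      At B: no left child.
      Visit B.
      At B: go right to E.
        At E: no left child.
        Visit E.
        At E: go right to J.
          J is a leaf — visit J.
    Visit Q.
    At Q: no right child.
Visit S.
At S: go right to P.
  P is a leaf — visit P.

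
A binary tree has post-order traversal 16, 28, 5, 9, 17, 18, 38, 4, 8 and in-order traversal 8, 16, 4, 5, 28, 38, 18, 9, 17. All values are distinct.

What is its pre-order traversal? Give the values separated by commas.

The last element of post-order is the root; it splits in-order into left and right subtrees.
Root 8: left subtree has 0 nodes { }, right has 8 {16, 4, 5, 28, 38, 18, 9, 17}.
  Root 4: left subtree has 1 node {16}, right has 6 {5, 28, 38, 18, 9, 17}.
    Root 38: left subtree has 2 nodes {5, 28}, right has 3 {18, 9, 17}.
      Root 5: left subtree has 0 nodes { }, right has 1 {28}.
      Root 18: left subtree has 0 nodes { }, right has 2 {9, 17}.
        Root 17: left subtree has 1 node {9}, right has 0 { }.

8, 4, 16, 38, 5, 28, 18, 17, 9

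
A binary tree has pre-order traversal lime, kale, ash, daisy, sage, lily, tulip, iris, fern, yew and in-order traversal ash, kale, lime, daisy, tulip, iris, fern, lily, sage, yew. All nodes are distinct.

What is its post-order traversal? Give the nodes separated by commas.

The first element of pre-order is the root; it splits in-order into left and right subtrees.
Root lime: left subtree has 2 nodes {ash, kale}, right has 7 {daisy, tulip, iris, fern, lily, sage, yew}.
  Root kale: left subtree has 1 node {ash}, right has 0 { }.
  Root daisy: left subtree has 0 nodes { }, right has 6 {tulip, iris, fern, lily, sage, yew}.
    Root sage: left subtree has 4 nodes {tulip, iris, fern, lily}, right has 1 {yew}.
      Root lily: left subtree has 3 nodes {tulip, iris, fern}, right has 0 { }.
        Root tulip: left subtree has 0 nodes { }, right has 2 {iris, fern}.
          Root iris: left subtree has 0 nodes { }, right has 1 {fern}.

ash, kale, fern, iris, tulip, lily, yew, sage, daisy, lime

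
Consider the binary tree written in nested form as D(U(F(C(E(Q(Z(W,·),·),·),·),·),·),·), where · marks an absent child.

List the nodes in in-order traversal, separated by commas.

In-order visits the left subtree, then the node, then the right subtree.
At D: go left to U.
  At U: go left to F.
    At F: go left to C.
      At C: go left to E.
        At E: go left to Q.
          At Q: go left to Z.
            At Z: go left to W.
              W is a leaf — visit W.
            Visit Z.
            At Z: no right child.
          Visit Q.
          At Q: no right child.
        Visit E.
        At E: no right child.
      Visit C.
      At C: no right child.
    Visit F.
    At F: no right child.
  Visit U.
  At U: no right child.
Visit D.
At D: no right child.

W, Z, Q, E, C, F, U, D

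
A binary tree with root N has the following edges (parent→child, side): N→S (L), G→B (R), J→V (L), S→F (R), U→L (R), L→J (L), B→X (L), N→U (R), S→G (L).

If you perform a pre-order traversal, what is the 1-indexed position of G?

Pre-order visits the node, then its left subtree, then its right subtree.
Visit N.
At N: go left to S.
  Visit S.
  At S: go left to G.
    Visit G.
    At G: no left child.
    At G: go right to B.
      Visit B.
      At B: go left to X.
        X is a leaf — visit X.
      At B: no right child.
  At S: go right to F.
    F is a leaf — visit F.
At N: go right to U.
  Visit U.
  At U: no left child.
  At U: go right to L.
    Visit L.
    At L: go left to J.
      Visit J.
      At J: go left to V.
        V is a leaf — visit V.
      At J: no right child.
    At L: no right child.
Full pre-order sequence: N, S, G, B, X, F, U, L, J, V.

3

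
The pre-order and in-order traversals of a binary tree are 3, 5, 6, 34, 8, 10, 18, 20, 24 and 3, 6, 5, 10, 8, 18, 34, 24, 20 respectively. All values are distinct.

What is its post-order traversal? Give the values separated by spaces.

The first element of pre-order is the root; it splits in-order into left and right subtrees.
Root 3: left subtree has 0 nodes { }, right has 8 {6, 5, 10, 8, 18, 34, 24, 20}.
  Root 5: left subtree has 1 node {6}, right has 6 {10, 8, 18, 34, 24, 20}.
    Root 34: left subtree has 3 nodes {10, 8, 18}, right has 2 {24, 20}.
      Root 8: left subtree has 1 node {10}, right has 1 {18}.
      Root 20: left subtree has 1 node {24}, right has 0 { }.

6 10 18 8 24 20 34 5 3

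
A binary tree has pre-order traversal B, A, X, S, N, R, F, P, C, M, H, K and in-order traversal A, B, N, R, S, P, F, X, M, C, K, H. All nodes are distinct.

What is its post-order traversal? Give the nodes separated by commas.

The first element of pre-order is the root; it splits in-order into left and right subtrees.
Root B: left subtree has 1 node {A}, right has 10 {N, R, S, P, F, X, M, C, K, H}.
  Root X: left subtree has 5 nodes {N, R, S, P, F}, right has 4 {M, C, K, H}.
    Root S: left subtree has 2 nodes {N, R}, right has 2 {P, F}.
      Root N: left subtree has 0 nodes { }, right has 1 {R}.
      Root F: left subtree has 1 node {P}, right has 0 { }.
    Root C: left subtree has 1 node {M}, right has 2 {K, H}.
      Root H: left subtree has 1 node {K}, right has 0 { }.

A, R, N, P, F, S, M, K, H, C, X, B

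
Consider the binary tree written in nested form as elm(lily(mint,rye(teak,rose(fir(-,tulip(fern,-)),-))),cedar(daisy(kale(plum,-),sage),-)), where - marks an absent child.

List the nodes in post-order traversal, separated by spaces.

Post-order visits the left subtree, then the right subtree, then the node.
At elm: go left to lily.
  At lily: go left to mint.
    mint is a leaf — visit mint.
  At lily: go right to rye.
    At rye: go left to teak.
      teak is a leaf — visit teak.
    At rye: go right to rose.
      At rose: go left to fir.
        At fir: no left child.
        At fir: go right to tulip.
          At tulip: go left to fern.
            fern is a leaf — visit fern.
          At tulip: no right child.
          Visit tulip.
        Visit fir.
      At rose: no right child.
      Visit rose.
    Visit rye.
  Visit lily.
At elm: go right to cedar.
  At cedar: go left to daisy.
    At daisy: go left to kale.
      At kale: go left to plum.
        plum is a leaf — visit plum.
      At kale: no right child.
      Visit kale.
    At daisy: go right to sage.
      sage is a leaf — visit sage.
    Visit daisy.
  At cedar: no right child.
  Visit cedar.
Visit elm.

mint teak fern tulip fir rose rye lily plum kale sage daisy cedar elm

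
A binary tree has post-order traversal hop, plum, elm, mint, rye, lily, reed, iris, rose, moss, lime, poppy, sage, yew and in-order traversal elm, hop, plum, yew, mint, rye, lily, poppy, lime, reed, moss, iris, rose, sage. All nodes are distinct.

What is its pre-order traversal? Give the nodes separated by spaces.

The last element of post-order is the root; it splits in-order into left and right subtrees.
Root yew: left subtree has 3 nodes {elm, hop, plum}, right has 10 {mint, rye, lily, poppy, lime, reed, moss, iris, rose, sage}.
  Root elm: left subtree has 0 nodes { }, right has 2 {hop, plum}.
    Root plum: left subtree has 1 node {hop}, right has 0 { }.
  Root sage: left subtree has 9 nodes {mint, rye, lily, poppy, lime, reed, moss, iris, rose}, right has 0 { }.
    Root poppy: left subtree has 3 nodes {mint, rye, lily}, right has 5 {lime, reed, moss, iris, rose}.
      Root lily: left subtree has 2 nodes {mint, rye}, right has 0 { }.
        Root rye: left subtree has 1 node {mint}, right has 0 { }.
      Root lime: left subtree has 0 nodes { }, right has 4 {reed, moss, iris, rose}.
        Root moss: left subtree has 1 node {reed}, right has 2 {iris, rose}.
          Root rose: left subtree has 1 node {iris}, right has 0 { }.

yew elm plum hop sage poppy lily rye mint lime moss reed rose iris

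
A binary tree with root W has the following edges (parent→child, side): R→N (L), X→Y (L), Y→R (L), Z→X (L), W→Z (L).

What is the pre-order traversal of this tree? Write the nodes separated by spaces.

W Z X Y R N

Pre-order visits the node, then its left subtree, then its right subtree.
Visit W.
At W: go left to Z.
  Visit Z.
  At Z: go left to X.
    Visit X.
    At X: go left to Y.
      Visit Y.
      At Y: go left to R.
        Visit R.
        At R: go left to N.
          N is a leaf — visit N.
        At R: no right child.
      At Y: no right child.
    At X: no right child.
  At Z: no right child.
At W: no right child.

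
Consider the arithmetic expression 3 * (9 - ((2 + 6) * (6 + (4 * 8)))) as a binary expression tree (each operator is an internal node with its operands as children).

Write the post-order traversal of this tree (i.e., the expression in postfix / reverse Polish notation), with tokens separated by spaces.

Post-order on an expression tree gives postfix notation: for each operator, emit left operand, right operand, then the operator.

3 9 2 6 + 6 4 8 * + * - *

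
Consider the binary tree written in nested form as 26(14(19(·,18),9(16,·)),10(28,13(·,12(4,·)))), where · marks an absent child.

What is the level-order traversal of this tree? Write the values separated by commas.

Level-order visits nodes level by level from the root, left to right within each level.
Level 0: 26
Level 1: 14, 10
Level 2: 19, 9, 28, 13
Level 3: 18, 16, 12
Level 4: 4

26, 14, 10, 19, 9, 28, 13, 18, 16, 12, 4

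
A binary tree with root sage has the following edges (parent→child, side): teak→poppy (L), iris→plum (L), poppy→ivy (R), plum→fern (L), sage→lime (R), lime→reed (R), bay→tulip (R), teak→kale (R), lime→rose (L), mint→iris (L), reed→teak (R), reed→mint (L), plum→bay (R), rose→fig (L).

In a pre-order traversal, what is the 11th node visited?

tulip

Pre-order visits the node, then its left subtree, then its right subtree.
Visit sage.
At sage: no left child.
At sage: go right to lime.
  Visit lime.
  At lime: go left to rose.
    Visit rose.
    At rose: go left to fig.
      fig is a leaf — visit fig.
    At rose: no right child.
  At lime: go right to reed.
    Visit reed.
    At reed: go left to mint.
      Visit mint.
      At mint: go left to iris.
        Visit iris.
        At iris: go left to plum.
          Visit plum.
          At plum: go left to fern.
            fern is a leaf — visit fern.
          At plum: go right to bay.
            Visit bay.
            At bay: no left child.
            At bay: go right to tulip.
              tulip is a leaf — visit tulip.
        At iris: no right child.
      At mint: no right child.
    At reed: go right to teak.
      Visit teak.
      At teak: go left to poppy.
        Visit poppy.
        At poppy: no left child.
        At poppy: go right to ivy.
          ivy is a leaf — visit ivy.
      At teak: go right to kale.
        kale is a leaf — visit kale.
Full pre-order sequence: sage, lime, rose, fig, reed, mint, iris, plum, fern, bay, tulip, teak, poppy, ivy, kale.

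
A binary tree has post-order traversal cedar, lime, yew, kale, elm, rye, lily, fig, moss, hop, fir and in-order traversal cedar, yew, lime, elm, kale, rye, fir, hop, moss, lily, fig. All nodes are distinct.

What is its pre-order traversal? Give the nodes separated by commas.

fir, rye, elm, yew, cedar, lime, kale, hop, moss, fig, lily

The last element of post-order is the root; it splits in-order into left and right subtrees.
Root fir: left subtree has 6 nodes {cedar, yew, lime, elm, kale, rye}, right has 4 {hop, moss, lily, fig}.
  Root rye: left subtree has 5 nodes {cedar, yew, lime, elm, kale}, right has 0 { }.
    Root elm: left subtree has 3 nodes {cedar, yew, lime}, right has 1 {kale}.
      Root yew: left subtree has 1 node {cedar}, right has 1 {lime}.
  Root hop: left subtree has 0 nodes { }, right has 3 {moss, lily, fig}.
    Root moss: left subtree has 0 nodes { }, right has 2 {lily, fig}.
      Root fig: left subtree has 1 node {lily}, right has 0 { }.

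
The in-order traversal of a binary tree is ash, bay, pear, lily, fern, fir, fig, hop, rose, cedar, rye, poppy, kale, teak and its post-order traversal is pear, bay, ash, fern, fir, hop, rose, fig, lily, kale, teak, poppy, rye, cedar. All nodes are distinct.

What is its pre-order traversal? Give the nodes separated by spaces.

cedar lily ash bay pear fig fir fern rose hop rye poppy teak kale

The last element of post-order is the root; it splits in-order into left and right subtrees.
Root cedar: left subtree has 9 nodes {ash, bay, pear, lily, fern, fir, fig, hop, rose}, right has 4 {rye, poppy, kale, teak}.
  Root lily: left subtree has 3 nodes {ash, bay, pear}, right has 5 {fern, fir, fig, hop, rose}.
    Root ash: left subtree has 0 nodes { }, right has 2 {bay, pear}.
      Root bay: left subtree has 0 nodes { }, right has 1 {pear}.
    Root fig: left subtree has 2 nodes {fern, fir}, right has 2 {hop, rose}.
      Root fir: left subtree has 1 node {fern}, right has 0 { }.
      Root rose: left subtree has 1 node {hop}, right has 0 { }.
  Root rye: left subtree has 0 nodes { }, right has 3 {poppy, kale, teak}.
    Root poppy: left subtree has 0 nodes { }, right has 2 {kale, teak}.
      Root teak: left subtree has 1 node {kale}, right has 0 { }.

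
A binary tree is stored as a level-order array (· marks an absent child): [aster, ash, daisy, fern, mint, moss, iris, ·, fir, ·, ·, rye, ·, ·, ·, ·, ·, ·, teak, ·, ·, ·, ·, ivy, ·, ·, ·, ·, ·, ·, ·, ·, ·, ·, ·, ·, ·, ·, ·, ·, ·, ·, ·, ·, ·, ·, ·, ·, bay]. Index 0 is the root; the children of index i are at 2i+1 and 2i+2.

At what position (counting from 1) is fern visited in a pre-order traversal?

3

Pre-order visits the node, then its left subtree, then its right subtree.
Visit aster.
At aster: go left to ash.
  Visit ash.
  At ash: go left to fern.
    Visit fern.
    At fern: no left child.
    At fern: go right to fir.
      Visit fir.
      At fir: no left child.
      At fir: go right to teak.
        teak is a leaf — visit teak.
  At ash: go right to mint.
    mint is a leaf — visit mint.
At aster: go right to daisy.
  Visit daisy.
  At daisy: go left to moss.
    Visit moss.
    At moss: go left to rye.
      Visit rye.
      At rye: go left to ivy.
        Visit ivy.
        At ivy: no left child.
        At ivy: go right to bay.
          bay is a leaf — visit bay.
      At rye: no right child.
    At moss: no right child.
  At daisy: go right to iris.
    iris is a leaf — visit iris.
Full pre-order sequence: aster, ash, fern, fir, teak, mint, daisy, moss, rye, ivy, bay, iris.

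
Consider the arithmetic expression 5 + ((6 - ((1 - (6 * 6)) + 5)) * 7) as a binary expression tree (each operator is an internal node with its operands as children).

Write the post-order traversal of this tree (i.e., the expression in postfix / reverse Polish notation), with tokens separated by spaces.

5 6 1 6 6 * - 5 + - 7 * +

Post-order on an expression tree gives postfix notation: for each operator, emit left operand, right operand, then the operator.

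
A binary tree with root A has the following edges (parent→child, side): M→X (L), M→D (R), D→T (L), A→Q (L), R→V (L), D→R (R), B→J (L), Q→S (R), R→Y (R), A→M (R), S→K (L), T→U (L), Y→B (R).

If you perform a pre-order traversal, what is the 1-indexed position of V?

Pre-order visits the node, then its left subtree, then its right subtree.
Visit A.
At A: go left to Q.
  Visit Q.
  At Q: no left child.
  At Q: go right to S.
    Visit S.
    At S: go left to K.
      K is a leaf — visit K.
    At S: no right child.
At A: go right to M.
  Visit M.
  At M: go left to X.
    X is a leaf — visit X.
  At M: go right to D.
    Visit D.
    At D: go left to T.
      Visit T.
      At T: go left to U.
        U is a leaf — visit U.
      At T: no right child.
    At D: go right to R.
      Visit R.
      At R: go left to V.
        V is a leaf — visit V.
      At R: go right to Y.
        Visit Y.
        At Y: no left child.
        At Y: go right to B.
          Visit B.
          At B: go left to J.
            J is a leaf — visit J.
          At B: no right child.
Full pre-order sequence: A, Q, S, K, M, X, D, T, U, R, V, Y, B, J.

11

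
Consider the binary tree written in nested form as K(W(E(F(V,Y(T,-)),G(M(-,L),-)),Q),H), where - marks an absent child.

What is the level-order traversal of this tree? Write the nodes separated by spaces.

K W H E Q F G V Y M T L

Level-order visits nodes level by level from the root, left to right within each level.
Level 0: K
Level 1: W, H
Level 2: E, Q
Level 3: F, G
Level 4: V, Y, M
Level 5: T, L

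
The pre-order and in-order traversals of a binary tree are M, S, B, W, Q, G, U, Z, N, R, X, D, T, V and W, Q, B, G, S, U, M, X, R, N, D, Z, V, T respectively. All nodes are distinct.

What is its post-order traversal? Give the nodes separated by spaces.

Q W G B U S X R D N V T Z M

The first element of pre-order is the root; it splits in-order into left and right subtrees.
Root M: left subtree has 6 nodes {W, Q, B, G, S, U}, right has 7 {X, R, N, D, Z, V, T}.
  Root S: left subtree has 4 nodes {W, Q, B, G}, right has 1 {U}.
    Root B: left subtree has 2 nodes {W, Q}, right has 1 {G}.
      Root W: left subtree has 0 nodes { }, right has 1 {Q}.
  Root Z: left subtree has 4 nodes {X, R, N, D}, right has 2 {V, T}.
    Root N: left subtree has 2 nodes {X, R}, right has 1 {D}.
      Root R: left subtree has 1 node {X}, right has 0 { }.
    Root T: left subtree has 1 node {V}, right has 0 { }.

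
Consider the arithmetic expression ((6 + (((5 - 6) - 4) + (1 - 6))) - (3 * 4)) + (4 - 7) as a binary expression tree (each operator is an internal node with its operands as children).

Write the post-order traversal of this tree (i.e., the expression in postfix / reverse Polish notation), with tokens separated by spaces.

6 5 6 - 4 - 1 6 - + + 3 4 * - 4 7 - +

Post-order on an expression tree gives postfix notation: for each operator, emit left operand, right operand, then the operator.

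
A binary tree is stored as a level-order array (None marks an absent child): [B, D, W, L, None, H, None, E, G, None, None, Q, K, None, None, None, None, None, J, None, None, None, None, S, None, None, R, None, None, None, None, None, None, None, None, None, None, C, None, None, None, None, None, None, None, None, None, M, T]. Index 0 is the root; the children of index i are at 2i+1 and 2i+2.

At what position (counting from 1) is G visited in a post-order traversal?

4

Post-order visits the left subtree, then the right subtree, then the node.
At B: go left to D.
  At D: go left to L.
    At L: go left to E.
      E is a leaf — visit E.
    At L: go right to G.
      At G: no left child.
      At G: go right to J.
        At J: go left to C.
          C is a leaf — visit C.
        At J: no right child.
        Visit J.
      Visit G.
    Visit L.
  At D: no right child.
  Visit D.
At B: go right to W.
  At W: go left to H.
    At H: go left to Q.
      At Q: go left to S.
        At S: go left to M.
          M is a leaf — visit M.
        At S: go right to T.
          T is a leaf — visit T.
        Visit S.
      At Q: no right child.
      Visit Q.
    At H: go right to K.
      At K: no left child.
      At K: go right to R.
        R is a leaf — visit R.
      Visit K.
    Visit H.
  At W: no right child.
  Visit W.
Visit B.
Full post-order sequence: E, C, J, G, L, D, M, T, S, Q, R, K, H, W, B.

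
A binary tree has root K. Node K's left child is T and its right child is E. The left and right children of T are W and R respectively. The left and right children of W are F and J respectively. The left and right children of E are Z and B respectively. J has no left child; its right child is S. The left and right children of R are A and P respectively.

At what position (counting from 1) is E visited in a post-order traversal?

11

Post-order visits the left subtree, then the right subtree, then the node.
At K: go left to T.
  At T: go left to W.
    At W: go left to F.
      F is a leaf — visit F.
    At W: go right to J.
      At J: no left child.
      At J: go right to S.
        S is a leaf — visit S.
      Visit J.
    Visit W.
  At T: go right to R.
    At R: go left to A.
      A is a leaf — visit A.
    At R: go right to P.
      P is a leaf — visit P.
    Visit R.
  Visit T.
At K: go right to E.
  At E: go left to Z.
    Z is a leaf — visit Z.
  At E: go right to B.
    B is a leaf — visit B.
  Visit E.
Visit K.
Full post-order sequence: F, S, J, W, A, P, R, T, Z, B, E, K.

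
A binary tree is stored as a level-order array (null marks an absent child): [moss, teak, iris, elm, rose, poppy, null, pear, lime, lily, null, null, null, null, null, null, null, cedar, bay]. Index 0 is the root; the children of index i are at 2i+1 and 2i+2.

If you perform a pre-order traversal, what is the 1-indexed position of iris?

Pre-order visits the node, then its left subtree, then its right subtree.
Visit moss.
At moss: go left to teak.
  Visit teak.
  At teak: go left to elm.
    Visit elm.
    At elm: go left to pear.
      pear is a leaf — visit pear.
    At elm: go right to lime.
      Visit lime.
      At lime: go left to cedar.
        cedar is a leaf — visit cedar.
      At lime: go right to bay.
        bay is a leaf — visit bay.
  At teak: go right to rose.
    Visit rose.
    At rose: go left to lily.
      lily is a leaf — visit lily.
    At rose: no right child.
At moss: go right to iris.
  Visit iris.
  At iris: go left to poppy.
    poppy is a leaf — visit poppy.
  At iris: no right child.
Full pre-order sequence: moss, teak, elm, pear, lime, cedar, bay, rose, lily, iris, poppy.

10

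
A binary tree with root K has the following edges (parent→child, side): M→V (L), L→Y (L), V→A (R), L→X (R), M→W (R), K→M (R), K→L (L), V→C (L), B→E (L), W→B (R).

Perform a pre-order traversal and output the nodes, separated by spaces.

Pre-order visits the node, then its left subtree, then its right subtree.
Visit K.
At K: go left to L.
  Visit L.
  At L: go left to Y.
    Y is a leaf — visit Y.
  At L: go right to X.
    X is a leaf — visit X.
At K: go right to M.
  Visit M.
  At M: go left to V.
    Visit V.
    At V: go left to C.
      C is a leaf — visit C.
    At V: go right to A.
      A is a leaf — visit A.
  At M: go right to W.
    Visit W.
    At W: no left child.
    At W: go right to B.
      Visit B.
      At B: go left to E.
        E is a leaf — visit E.
      At B: no right child.

K L Y X M V C A W B E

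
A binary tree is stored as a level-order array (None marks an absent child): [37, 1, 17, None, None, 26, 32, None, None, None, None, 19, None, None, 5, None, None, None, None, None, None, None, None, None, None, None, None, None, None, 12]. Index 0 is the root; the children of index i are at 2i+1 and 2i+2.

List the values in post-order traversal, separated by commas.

Post-order visits the left subtree, then the right subtree, then the node.
At 37: go left to 1.
  1 is a leaf — visit 1.
At 37: go right to 17.
  At 17: go left to 26.
    At 26: go left to 19.
      19 is a leaf — visit 19.
    At 26: no right child.
    Visit 26.
  At 17: go right to 32.
    At 32: no left child.
    At 32: go right to 5.
      At 5: go left to 12.
        12 is a leaf — visit 12.
      At 5: no right child.
      Visit 5.
    Visit 32.
  Visit 17.
Visit 37.

1, 19, 26, 12, 5, 32, 17, 37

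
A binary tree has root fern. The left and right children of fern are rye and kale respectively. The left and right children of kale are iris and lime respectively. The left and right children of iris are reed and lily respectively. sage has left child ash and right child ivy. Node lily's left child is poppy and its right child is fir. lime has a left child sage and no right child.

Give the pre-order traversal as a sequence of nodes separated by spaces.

fern rye kale iris reed lily poppy fir lime sage ash ivy

Pre-order visits the node, then its left subtree, then its right subtree.
Visit fern.
At fern: go left to rye.
  rye is a leaf — visit rye.
At fern: go right to kale.
  Visit kale.
  At kale: go left to iris.
    Visit iris.
    At iris: go left to reed.
      reed is a leaf — visit reed.
    At iris: go right to lily.
      Visit lily.
      At lily: go left to poppy.
        poppy is a leaf — visit poppy.
      At lily: go right to fir.
        fir is a leaf — visit fir.
  At kale: go right to lime.
    Visit lime.
    At lime: go left to sage.
      Visit sage.
      At sage: go left to ash.
        ash is a leaf — visit ash.
      At sage: go right to ivy.
        ivy is a leaf — visit ivy.
    At lime: no right child.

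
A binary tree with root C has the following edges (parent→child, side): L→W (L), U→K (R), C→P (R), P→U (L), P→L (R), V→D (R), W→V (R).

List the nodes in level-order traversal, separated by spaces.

Level-order visits nodes level by level from the root, left to right within each level.
Level 0: C
Level 1: P
Level 2: U, L
Level 3: K, W
Level 4: V
Level 5: D

C P U L K W V D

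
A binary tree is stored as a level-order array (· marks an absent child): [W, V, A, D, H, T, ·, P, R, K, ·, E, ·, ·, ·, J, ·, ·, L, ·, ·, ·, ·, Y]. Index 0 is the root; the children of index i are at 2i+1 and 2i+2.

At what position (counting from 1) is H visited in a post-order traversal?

7

Post-order visits the left subtree, then the right subtree, then the node.
At W: go left to V.
  At V: go left to D.
    At D: go left to P.
      At P: go left to J.
        J is a leaf — visit J.
      At P: no right child.
      Visit P.
    At D: go right to R.
      At R: no left child.
      At R: go right to L.
        L is a leaf — visit L.
      Visit R.
    Visit D.
  At V: go right to H.
    At H: go left to K.
      K is a leaf — visit K.
    At H: no right child.
    Visit H.
  Visit V.
At W: go right to A.
  At A: go left to T.
    At T: go left to E.
      At E: go left to Y.
        Y is a leaf — visit Y.
      At E: no right child.
      Visit E.
    At T: no right child.
    Visit T.
  At A: no right child.
  Visit A.
Visit W.
Full post-order sequence: J, P, L, R, D, K, H, V, Y, E, T, A, W.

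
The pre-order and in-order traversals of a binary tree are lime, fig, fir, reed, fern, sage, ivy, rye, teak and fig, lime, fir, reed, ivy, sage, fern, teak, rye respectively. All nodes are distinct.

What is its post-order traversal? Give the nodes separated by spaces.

The first element of pre-order is the root; it splits in-order into left and right subtrees.
Root lime: left subtree has 1 node {fig}, right has 7 {fir, reed, ivy, sage, fern, teak, rye}.
  Root fir: left subtree has 0 nodes { }, right has 6 {reed, ivy, sage, fern, teak, rye}.
    Root reed: left subtree has 0 nodes { }, right has 5 {ivy, sage, fern, teak, rye}.
      Root fern: left subtree has 2 nodes {ivy, sage}, right has 2 {teak, rye}.
        Root sage: left subtree has 1 node {ivy}, right has 0 { }.
        Root rye: left subtree has 1 node {teak}, right has 0 { }.

fig ivy sage teak rye fern reed fir lime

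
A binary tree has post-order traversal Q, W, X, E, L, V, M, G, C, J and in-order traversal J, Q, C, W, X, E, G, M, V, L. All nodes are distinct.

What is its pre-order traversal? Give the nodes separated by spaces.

J C Q G E X W M V L

The last element of post-order is the root; it splits in-order into left and right subtrees.
Root J: left subtree has 0 nodes { }, right has 9 {Q, C, W, X, E, G, M, V, L}.
  Root C: left subtree has 1 node {Q}, right has 7 {W, X, E, G, M, V, L}.
    Root G: left subtree has 3 nodes {W, X, E}, right has 3 {M, V, L}.
      Root E: left subtree has 2 nodes {W, X}, right has 0 { }.
        Root X: left subtree has 1 node {W}, right has 0 { }.
      Root M: left subtree has 0 nodes { }, right has 2 {V, L}.
        Root V: left subtree has 0 nodes { }, right has 1 {L}.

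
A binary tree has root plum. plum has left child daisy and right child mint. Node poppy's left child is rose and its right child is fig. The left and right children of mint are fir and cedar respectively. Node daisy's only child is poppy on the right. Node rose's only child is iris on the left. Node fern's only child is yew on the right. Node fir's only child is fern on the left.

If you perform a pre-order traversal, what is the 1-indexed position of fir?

Pre-order visits the node, then its left subtree, then its right subtree.
Visit plum.
At plum: go left to daisy.
  Visit daisy.
  At daisy: no left child.
  At daisy: go right to poppy.
    Visit poppy.
    At poppy: go left to rose.
      Visit rose.
      At rose: go left to iris.
        iris is a leaf — visit iris.
      At rose: no right child.
    At poppy: go right to fig.
      fig is a leaf — visit fig.
At plum: go right to mint.
  Visit mint.
  At mint: go left to fir.
    Visit fir.
    At fir: go left to fern.
      Visit fern.
      At fern: no left child.
      At fern: go right to yew.
        yew is a leaf — visit yew.
    At fir: no right child.
  At mint: go right to cedar.
    cedar is a leaf — visit cedar.
Full pre-order sequence: plum, daisy, poppy, rose, iris, fig, mint, fir, fern, yew, cedar.

8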